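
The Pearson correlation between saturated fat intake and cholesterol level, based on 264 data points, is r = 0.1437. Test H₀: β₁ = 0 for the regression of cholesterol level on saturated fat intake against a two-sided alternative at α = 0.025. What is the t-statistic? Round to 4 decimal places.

t = 2.3504

t = r·√(n − 2)/√(1 − r²) = 0.1437·√262/√0.97935 = 2.3504.
df = n − 2 = 262.
Two-sided p ≈ 0.0195, which is < 0.025, so reject H₀.
There is evidence of a linear association between saturated fat intake and cholesterol level.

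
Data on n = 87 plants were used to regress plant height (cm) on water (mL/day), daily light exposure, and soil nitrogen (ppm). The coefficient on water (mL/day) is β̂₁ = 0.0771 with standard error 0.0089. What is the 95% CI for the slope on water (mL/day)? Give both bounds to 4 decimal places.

df = n − k − 1 = 87 − 3 − 1 = 83.
t* = t_{0.025, 83} = 1.98896.
Margin = t* × SE = 1.98896 × 0.0089 = 0.017702.
CI: 0.0771 ± 0.017702 → (0.0594, 0.0948).
With 95% confidence, each one-unit increase in water (mL/day) is associated with a change of between 0.0594 and 0.0948 cm in plant height, holding the other predictors fixed.

(0.0594, 0.0948)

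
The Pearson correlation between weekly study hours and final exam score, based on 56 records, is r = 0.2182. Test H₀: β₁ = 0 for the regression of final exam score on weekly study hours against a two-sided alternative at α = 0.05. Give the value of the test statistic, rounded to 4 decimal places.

t = 1.6430

t = r·√(n − 2)/√(1 − r²) = 0.2182·√54/√0.952389 = 1.6430.
df = n − 2 = 54.
Two-sided p ≈ 0.1062, which is ≥ 0.05, so fail to reject H₀.
The data do not give significant evidence of a linear association between weekly study hours and final exam score.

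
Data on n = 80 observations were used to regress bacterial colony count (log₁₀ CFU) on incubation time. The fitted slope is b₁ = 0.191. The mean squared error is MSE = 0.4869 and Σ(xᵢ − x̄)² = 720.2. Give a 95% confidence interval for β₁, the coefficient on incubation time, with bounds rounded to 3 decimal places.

(0.139, 0.243)

SE(b₁) = √(MSE/Sₓₓ) = √(0.4869/720.2) = 0.0260012.
df = n − 2 = 78.
t* = t_{0.025, 78} = 1.990847.
Margin = t* × SE = 1.990847 × 0.0260012 = 0.05176.
CI: 0.191 ± 0.05176 → (0.139, 0.243).
With 95% confidence, each one-unit increase in incubation time is associated with a change of between 0.139 and 0.243 log₁₀ CFU in bacterial colony count.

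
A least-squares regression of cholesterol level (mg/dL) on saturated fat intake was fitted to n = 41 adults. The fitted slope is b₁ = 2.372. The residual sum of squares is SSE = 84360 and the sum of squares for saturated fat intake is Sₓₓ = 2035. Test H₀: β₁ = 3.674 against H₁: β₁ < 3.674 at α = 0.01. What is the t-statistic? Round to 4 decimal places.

t = -1.2629

MSE = SSE/(n − 2) = 84360/39 = 2163.08.
SE(b₁) = √(MSE/Sₓₓ) = √(2163.08/2035) = 1.03099.
t = (2.372 − 3.674) / 1.03099 = -1.2629.
df = n − 2 = 39.
One-sided p ≈ 0.1071, which is ≥ 0.01, so fail to reject H₀.
The data do not give significant evidence that the true slope on saturated fat intake is below 3.674 mg/dL per unit.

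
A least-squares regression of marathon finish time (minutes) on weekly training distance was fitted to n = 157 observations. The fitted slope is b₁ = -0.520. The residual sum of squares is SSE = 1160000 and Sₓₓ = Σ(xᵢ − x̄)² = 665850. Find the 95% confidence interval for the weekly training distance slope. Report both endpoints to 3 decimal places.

(-0.729, -0.311)

MSE = SSE/(n − 2) = 1160000/155 = 7483.87.
SE(b₁) = √(MSE/Sₓₓ) = √(7483.87/665850) = 0.106017.
df = n − 2 = 155.
t* = t_{0.025, 155} = 1.975387.
Margin = t* × SE = 1.975387 × 0.106017 = 0.20942.
CI: -0.520 ± 0.20942 → (-0.729, -0.311).
With 95% confidence, each one-unit increase in weekly training distance is associated with a change of between -0.729 and -0.311 minutes in marathon finish time.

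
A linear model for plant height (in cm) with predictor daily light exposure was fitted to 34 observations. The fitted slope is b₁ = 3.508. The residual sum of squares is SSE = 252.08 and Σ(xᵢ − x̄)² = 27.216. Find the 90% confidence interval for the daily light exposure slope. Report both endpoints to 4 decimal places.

MSE = SSE/(n − 2) = 252.08/32 = 7.8775.
SE(b₁) = √(MSE/Sₓₓ) = √(7.8775/27.216) = 0.538.
df = n − 2 = 32.
t* = t_{0.05, 32} = 1.693889.
Margin = t* × SE = 1.693889 × 0.538 = 0.911312.
CI: 3.508 ± 0.911312 → (2.5967, 4.4193).
With 90% confidence, each one-unit increase in daily light exposure is associated with a change of between 2.5967 and 4.4193 cm in plant height.

(2.5967, 4.4193)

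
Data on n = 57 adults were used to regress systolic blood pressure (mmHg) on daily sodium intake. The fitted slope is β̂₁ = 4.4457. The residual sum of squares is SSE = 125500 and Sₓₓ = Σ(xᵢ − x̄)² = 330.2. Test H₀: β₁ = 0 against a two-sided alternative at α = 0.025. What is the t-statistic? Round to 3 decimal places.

t = 1.691

MSE = SSE/(n − 2) = 125500/55 = 2281.82.
SE(β̂₁) = √(MSE/Sₓₓ) = √(2281.82/330.2) = 2.62877.
t = 4.4457 / 2.62877 = 1.691.
df = n − 2 = 55.
Two-sided p ≈ 0.0965, which is ≥ 0.025, so fail to reject H₀.
The data do not give significant evidence of an association between daily sodium intake and systolic blood pressure.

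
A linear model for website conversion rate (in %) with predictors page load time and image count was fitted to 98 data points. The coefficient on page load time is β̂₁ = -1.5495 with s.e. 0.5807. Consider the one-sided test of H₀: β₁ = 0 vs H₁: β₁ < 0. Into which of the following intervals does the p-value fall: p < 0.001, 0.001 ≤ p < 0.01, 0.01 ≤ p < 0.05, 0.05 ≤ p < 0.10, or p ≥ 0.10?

0.001 ≤ p < 0.01

t = -1.5495 / 0.5807 = -2.668.
df = n − k − 1 = 98 − 2 − 1 = 95.
One-sided p = P(T_{95} < t) ≈ 0.0045.
So 0.001 ≤ p < 0.01.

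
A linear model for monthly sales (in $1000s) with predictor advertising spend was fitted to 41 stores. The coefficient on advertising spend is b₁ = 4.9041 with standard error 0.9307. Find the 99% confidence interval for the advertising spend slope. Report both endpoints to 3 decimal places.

df = n − 2 = 41 − 2 = 39.
t* = t_{0.005, 39} = 2.707913.
Margin = t* × SE = 2.707913 × 0.9307 = 2.52025.
CI: 4.9041 ± 2.52025 → (2.384, 7.424).
With 99% confidence, each one-unit increase in advertising spend is associated with a change of between 2.384 and 7.424 $1000s in monthly sales.

(2.384, 7.424)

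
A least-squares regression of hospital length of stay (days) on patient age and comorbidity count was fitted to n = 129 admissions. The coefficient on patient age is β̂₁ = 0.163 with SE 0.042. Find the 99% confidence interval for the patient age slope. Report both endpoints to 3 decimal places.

df = n − k − 1 = 129 − 2 − 1 = 126.
t* = t_{0.005, 126} = 2.615412.
Margin = t* × SE = 2.615412 × 0.042 = 0.10985.
CI: 0.163 ± 0.10985 → (0.053, 0.273).
With 99% confidence, each one-unit increase in patient age is associated with a change of between 0.053 and 0.273 days in hospital length of stay, holding the other predictors fixed.

(0.053, 0.273)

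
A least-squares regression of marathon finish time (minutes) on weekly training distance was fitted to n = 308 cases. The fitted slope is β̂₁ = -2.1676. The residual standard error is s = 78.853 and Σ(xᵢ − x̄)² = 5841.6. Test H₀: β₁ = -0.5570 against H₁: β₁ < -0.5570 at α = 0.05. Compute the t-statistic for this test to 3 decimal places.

t = -1.561

SE(β̂₁) = s/√Sₓₓ = 78.853/√5841.6 = 1.0317.
t = (-2.1676 − (-0.5570)) / 1.0317 = -1.561.
df = n − 2 = 306.
One-sided p ≈ 0.0598, which is ≥ 0.05, so fail to reject H₀.
The data do not give significant evidence that the true slope on weekly training distance is below -0.5570 minutes per unit.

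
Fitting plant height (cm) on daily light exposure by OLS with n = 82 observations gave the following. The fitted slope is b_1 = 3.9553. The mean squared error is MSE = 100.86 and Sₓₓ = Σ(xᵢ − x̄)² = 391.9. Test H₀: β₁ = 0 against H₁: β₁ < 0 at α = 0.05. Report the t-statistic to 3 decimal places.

t = 7.797

SE(b_1) = √(MSE/Sₓₓ) = √(100.86/391.9) = 0.507308.
t = 3.9553 / 0.507308 = 7.797.
df = n − 2 = 80.
One-sided p ≈ 1.0000, which is ≥ 0.05, so fail to reject H₀.
The data do not give significant evidence that the true slope on daily light exposure is negative.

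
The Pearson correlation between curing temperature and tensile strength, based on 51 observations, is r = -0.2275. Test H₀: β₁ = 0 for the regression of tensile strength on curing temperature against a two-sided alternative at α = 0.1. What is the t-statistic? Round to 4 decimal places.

t = -1.6354

t = r·√(n − 2)/√(1 − r²) = -0.2275·√49/√0.948244 = -1.6354.
df = n − 2 = 49.
Two-sided p ≈ 0.1084, which is ≥ 0.1, so fail to reject H₀.
The data do not give significant evidence of a linear association between curing temperature and tensile strength.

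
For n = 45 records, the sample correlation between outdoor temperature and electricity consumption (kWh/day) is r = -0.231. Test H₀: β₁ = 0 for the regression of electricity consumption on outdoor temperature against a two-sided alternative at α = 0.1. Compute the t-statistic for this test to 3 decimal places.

t = -1.557

t = r·√(n − 2)/√(1 − r²) = -0.231·√43/√0.946639 = -1.557.
df = n − 2 = 43.
Two-sided p ≈ 0.1268, which is ≥ 0.1, so fail to reject H₀.
The data do not give significant evidence of a linear association between outdoor temperature and electricity consumption.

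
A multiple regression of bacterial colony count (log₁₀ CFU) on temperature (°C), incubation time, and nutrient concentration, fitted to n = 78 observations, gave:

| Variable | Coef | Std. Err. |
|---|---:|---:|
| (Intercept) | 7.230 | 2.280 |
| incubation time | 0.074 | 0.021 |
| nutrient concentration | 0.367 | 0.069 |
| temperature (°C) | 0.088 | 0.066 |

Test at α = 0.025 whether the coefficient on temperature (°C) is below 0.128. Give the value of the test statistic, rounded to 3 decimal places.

Read off: b = 0.088, SE = 0.066 for temperature (°C).
H₀: β₁ = 0.128 vs H₁: β₁ < 0.128.
t = (0.088 − 0.128) / 0.066 = -0.606.
df = n − k − 1 = 78 − 3 − 1 = 74.
One-sided p ≈ 0.2732, which is ≥ 0.025, so fail to reject H₀.
The data do not give significant evidence that the true slope on temperature (°C) is below 0.128 log₁₀ CFU per unit, holding the other predictors fixed.

t = -0.606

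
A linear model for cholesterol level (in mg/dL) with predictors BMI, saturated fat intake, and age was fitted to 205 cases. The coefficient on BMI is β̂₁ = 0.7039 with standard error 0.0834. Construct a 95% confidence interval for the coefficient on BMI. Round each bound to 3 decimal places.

(0.539, 0.868)

df = n − k − 1 = 205 − 3 − 1 = 201.
t* = t_{0.025, 201} = 1.971837.
Margin = t* × SE = 1.971837 × 0.0834 = 0.16445.
CI: 0.7039 ± 0.16445 → (0.539, 0.868).
With 95% confidence, each one-unit increase in BMI is associated with a change of between 0.539 and 0.868 mg/dL in cholesterol level, holding the other predictors fixed.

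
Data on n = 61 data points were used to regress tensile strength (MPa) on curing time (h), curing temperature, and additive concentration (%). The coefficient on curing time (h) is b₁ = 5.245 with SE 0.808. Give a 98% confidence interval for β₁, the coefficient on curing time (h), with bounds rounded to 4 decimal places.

(3.3110, 7.1790)

df = n − k − 1 = 61 − 3 − 1 = 57.
t* = t_{0.01, 57} = 2.393568.
Margin = t* × SE = 2.393568 × 0.808 = 1.934003.
CI: 5.245 ± 1.934003 → (3.3110, 7.1790).
With 98% confidence, each one-unit increase in curing time (h) is associated with a change of between 3.3110 and 7.1790 MPa in tensile strength, holding the other predictors fixed.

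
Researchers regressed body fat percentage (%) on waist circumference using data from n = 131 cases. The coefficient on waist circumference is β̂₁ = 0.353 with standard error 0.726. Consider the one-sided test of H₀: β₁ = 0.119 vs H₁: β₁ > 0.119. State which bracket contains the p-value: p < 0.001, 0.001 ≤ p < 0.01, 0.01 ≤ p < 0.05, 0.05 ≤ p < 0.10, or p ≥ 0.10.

p ≥ 0.10

t = (0.353 − 0.119) / 0.726 = 0.322.
df = n − 2 = 131 − 2 = 129.
One-sided p = P(T_{129} > t) ≈ 0.3739.
So p ≥ 0.10.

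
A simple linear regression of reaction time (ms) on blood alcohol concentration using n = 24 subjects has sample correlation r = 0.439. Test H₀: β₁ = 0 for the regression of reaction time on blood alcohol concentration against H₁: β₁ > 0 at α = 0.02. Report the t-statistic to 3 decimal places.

t = r·√(n − 2)/√(1 − r²) = 0.439·√22/√0.807279 = 2.292.
df = n − 2 = 22.
One-sided p ≈ 0.0159, which is < 0.02, so reject H₀.
There is evidence of a linear association between blood alcohol concentration and reaction time.

t = 2.292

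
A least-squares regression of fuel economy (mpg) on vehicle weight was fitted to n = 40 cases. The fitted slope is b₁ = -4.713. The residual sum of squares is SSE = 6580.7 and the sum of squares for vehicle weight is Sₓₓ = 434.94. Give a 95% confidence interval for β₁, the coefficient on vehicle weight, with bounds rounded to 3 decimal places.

MSE = SSE/(n − 2) = 6580.7/38 = 173.176.
SE(b₁) = √(MSE/Sₓₓ) = √(173.176/434.94) = 0.631.
df = n − 2 = 38.
t* = t_{0.025, 38} = 2.024394.
Margin = t* × SE = 2.024394 × 0.631 = 1.27739.
CI: -4.713 ± 1.27739 → (-5.990, -3.436).
With 95% confidence, each one-unit increase in vehicle weight is associated with a change of between -5.990 and -3.436 mpg in fuel economy.

(-5.990, -3.436)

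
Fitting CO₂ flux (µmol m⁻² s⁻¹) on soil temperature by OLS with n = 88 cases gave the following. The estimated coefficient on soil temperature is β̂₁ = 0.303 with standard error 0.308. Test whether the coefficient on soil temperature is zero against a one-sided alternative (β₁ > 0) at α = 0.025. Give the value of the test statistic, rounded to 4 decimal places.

t = 0.9838

H₀: β₁ = 0 vs H₁: β₁ > 0.
t = (β̂₁ − β₁⁰)/SE = 0.303 / 0.308 = 0.9838.
df = n − 2 = 88 − 2 = 86.
One-sided p ≈ 0.1640, which is ≥ 0.025, so fail to reject H₀.
The data do not give significant evidence that the true slope on soil temperature is positive.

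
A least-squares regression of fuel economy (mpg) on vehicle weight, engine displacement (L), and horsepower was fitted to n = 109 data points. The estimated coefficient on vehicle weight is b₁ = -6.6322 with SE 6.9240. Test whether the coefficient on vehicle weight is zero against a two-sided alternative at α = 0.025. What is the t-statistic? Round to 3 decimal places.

H₀: β₁ = 0 vs H₁: β₁ ≠ 0.
t = (b₁ − β₁⁰)/SE = -6.6322 / 6.9240 = -0.958.
df = n − k − 1 = 109 − 3 − 1 = 105.
Two-sided p ≈ 0.3403, which is ≥ 0.025, so fail to reject H₀.
The data do not give significant evidence of an association between vehicle weight and fuel economy, after adjusting for the other predictors.

t = -0.958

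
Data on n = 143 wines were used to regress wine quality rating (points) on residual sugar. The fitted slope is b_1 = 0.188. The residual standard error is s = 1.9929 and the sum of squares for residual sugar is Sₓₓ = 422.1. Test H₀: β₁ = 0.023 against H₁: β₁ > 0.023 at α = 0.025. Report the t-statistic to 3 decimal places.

SE(b_1) = s/√Sₓₓ = 1.9929/√422.1 = 0.0970014.
t = (0.188 − 0.023) / 0.0970014 = 1.701.
df = n − 2 = 141.
One-sided p ≈ 0.0456, which is ≥ 0.025, so fail to reject H₀.
The data do not give significant evidence that the true slope on residual sugar exceeds 0.023 points per unit.

t = 1.701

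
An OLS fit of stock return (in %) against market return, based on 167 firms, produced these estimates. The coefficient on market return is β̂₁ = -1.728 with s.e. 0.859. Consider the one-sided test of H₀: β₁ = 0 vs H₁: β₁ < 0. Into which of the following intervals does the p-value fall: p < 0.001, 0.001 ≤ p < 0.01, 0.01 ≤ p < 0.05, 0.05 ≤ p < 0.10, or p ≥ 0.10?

0.01 ≤ p < 0.05

t = -1.728 / 0.859 = -2.012.
df = n − 2 = 167 − 2 = 165.
One-sided p = P(T_{165} < t) ≈ 0.0229.
So 0.01 ≤ p < 0.05.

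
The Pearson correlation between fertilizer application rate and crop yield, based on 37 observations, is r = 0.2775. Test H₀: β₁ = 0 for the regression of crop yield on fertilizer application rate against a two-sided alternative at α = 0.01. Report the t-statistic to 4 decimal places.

t = r·√(n − 2)/√(1 − r²) = 0.2775·√35/√0.922994 = 1.7088.
df = n − 2 = 35.
Two-sided p ≈ 0.0963, which is ≥ 0.01, so fail to reject H₀.
The data do not give significant evidence of a linear association between fertilizer application rate and crop yield.

t = 1.7088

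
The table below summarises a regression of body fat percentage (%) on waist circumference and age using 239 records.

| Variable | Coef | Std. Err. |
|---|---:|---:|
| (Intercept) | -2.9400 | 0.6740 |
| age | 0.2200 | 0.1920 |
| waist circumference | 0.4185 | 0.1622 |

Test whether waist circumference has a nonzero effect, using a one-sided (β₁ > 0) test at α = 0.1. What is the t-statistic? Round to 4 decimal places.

Read off: b = 0.4185, SE = 0.1622 for waist circumference.
H₀: β₁ = 0 vs H₁: β₁ > 0.
t = 0.4185 / 0.1622 = 2.5801.
df = n − k − 1 = 239 − 2 − 1 = 236.
One-sided p ≈ 0.0052, which is < 0.1, so reject H₀.
There is evidence that the true slope on waist circumference is positive, holding the other predictors fixed.

t = 2.5801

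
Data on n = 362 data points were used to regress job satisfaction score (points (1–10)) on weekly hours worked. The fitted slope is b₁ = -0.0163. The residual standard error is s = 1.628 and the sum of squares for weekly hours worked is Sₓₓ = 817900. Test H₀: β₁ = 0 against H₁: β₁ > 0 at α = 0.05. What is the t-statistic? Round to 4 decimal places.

SE(b₁) = s/√Sₓₓ = 1.628/√817900 = 0.00180013.
t = -0.0163 / 0.00180013 = -9.0549.
df = n − 2 = 360.
One-sided p ≈ 1.0000, which is ≥ 0.05, so fail to reject H₀.
The data do not give significant evidence that the true slope on weekly hours worked is positive.

t = -9.0549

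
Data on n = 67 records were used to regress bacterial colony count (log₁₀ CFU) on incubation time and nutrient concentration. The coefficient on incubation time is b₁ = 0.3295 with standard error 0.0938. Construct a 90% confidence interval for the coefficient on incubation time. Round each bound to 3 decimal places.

df = n − k − 1 = 67 − 2 − 1 = 64.
t* = t_{0.05, 64} = 1.669013.
Margin = t* × SE = 1.669013 × 0.0938 = 0.15655.
CI: 0.3295 ± 0.15655 → (0.173, 0.486).
With 90% confidence, each one-unit increase in incubation time is associated with a change of between 0.173 and 0.486 log₁₀ CFU in bacterial colony count, holding the other predictors fixed.

(0.173, 0.486)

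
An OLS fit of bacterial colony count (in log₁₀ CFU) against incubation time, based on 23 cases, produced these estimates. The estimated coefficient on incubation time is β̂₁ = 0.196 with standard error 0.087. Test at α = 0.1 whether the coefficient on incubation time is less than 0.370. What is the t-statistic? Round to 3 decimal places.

t = -2.000

H₀: β₁ = 0.370 vs H₁: β₁ < 0.370.
t = (β̂₁ − β₁⁰)/SE = (0.196 − 0.370) / 0.087 = -2.000.
df = n − 2 = 23 − 2 = 21.
One-sided p ≈ 0.0293, which is < 0.1, so reject H₀.
There is evidence that the true slope on incubation time is below 0.370 log₁₀ CFU per unit.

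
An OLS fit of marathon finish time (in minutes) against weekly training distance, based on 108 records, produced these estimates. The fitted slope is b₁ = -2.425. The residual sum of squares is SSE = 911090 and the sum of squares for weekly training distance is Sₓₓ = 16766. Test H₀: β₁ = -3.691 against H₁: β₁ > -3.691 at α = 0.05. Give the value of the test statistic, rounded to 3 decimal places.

t = 1.768

MSE = SSE/(n − 2) = 911090/106 = 8595.19.
SE(b₁) = √(MSE/Sₓₓ) = √(8595.19/16766) = 0.716.
t = (-2.425 − (-3.691)) / 0.716 = 1.768.
df = n − 2 = 106.
One-sided p ≈ 0.0400, which is < 0.05, so reject H₀.
There is evidence that the true slope on weekly training distance exceeds -3.691 minutes per unit.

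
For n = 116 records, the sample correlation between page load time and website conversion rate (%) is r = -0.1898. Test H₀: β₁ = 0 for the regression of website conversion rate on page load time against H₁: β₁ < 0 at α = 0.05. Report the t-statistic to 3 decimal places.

t = -2.064

t = r·√(n − 2)/√(1 − r²) = -0.1898·√114/√0.963976 = -2.064.
df = n − 2 = 114.
One-sided p ≈ 0.0206, which is < 0.05, so reject H₀.
There is evidence of a linear association between page load time and website conversion rate.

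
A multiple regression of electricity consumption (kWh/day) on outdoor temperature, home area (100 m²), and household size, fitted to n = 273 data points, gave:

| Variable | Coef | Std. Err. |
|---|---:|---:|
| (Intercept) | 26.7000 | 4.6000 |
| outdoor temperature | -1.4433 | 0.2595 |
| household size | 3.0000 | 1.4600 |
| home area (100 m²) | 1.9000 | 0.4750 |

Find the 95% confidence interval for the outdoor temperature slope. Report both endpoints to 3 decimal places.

Read off: b = -1.4433, SE = 0.2595 for outdoor temperature.
df = n − k − 1 = 273 − 3 − 1 = 269.
t* = t_{0.025, 269} = 1.968822.
Margin = t* × SE = 1.968822 × 0.2595 = 0.51091.
CI: -1.4433 ± 0.51091 → (-1.954, -0.932).

(-1.954, -0.932)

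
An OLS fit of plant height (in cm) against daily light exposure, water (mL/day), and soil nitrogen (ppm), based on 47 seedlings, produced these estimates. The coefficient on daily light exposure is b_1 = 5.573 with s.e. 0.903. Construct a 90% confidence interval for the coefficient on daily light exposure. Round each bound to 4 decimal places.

df = n − k − 1 = 47 − 3 − 1 = 43.
t* = t_{0.05, 43} = 1.681071.
Margin = t* × SE = 1.681071 × 0.903 = 1.518007.
CI: 5.573 ± 1.518007 → (4.0550, 7.0910).
With 90% confidence, each one-unit increase in daily light exposure is associated with a change of between 4.0550 and 7.0910 cm in plant height, holding the other predictors fixed.

(4.0550, 7.0910)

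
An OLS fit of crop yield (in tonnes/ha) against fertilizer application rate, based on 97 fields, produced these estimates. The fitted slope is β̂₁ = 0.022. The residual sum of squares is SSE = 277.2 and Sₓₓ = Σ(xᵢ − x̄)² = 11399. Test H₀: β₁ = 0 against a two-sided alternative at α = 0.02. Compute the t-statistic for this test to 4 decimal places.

MSE = SSE/(n − 2) = 277.2/95 = 2.91789.
SE(β̂₁) = √(MSE/Sₓₓ) = √(2.91789/11399) = 0.0159993.
t = 0.022 / 0.0159993 = 1.3751.
df = n − 2 = 95.
Two-sided p ≈ 0.1723, which is ≥ 0.02, so fail to reject H₀.
The data do not give significant evidence of an association between fertilizer application rate and crop yield.

t = 1.3751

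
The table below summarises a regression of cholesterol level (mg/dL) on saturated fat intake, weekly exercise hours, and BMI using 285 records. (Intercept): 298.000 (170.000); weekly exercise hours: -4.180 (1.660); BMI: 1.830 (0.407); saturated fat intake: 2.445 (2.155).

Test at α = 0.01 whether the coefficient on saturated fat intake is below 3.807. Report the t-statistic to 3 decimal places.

t = -0.632

Read off: b = 2.445, SE = 2.155 for saturated fat intake.
H₀: β₁ = 3.807 vs H₁: β₁ < 3.807.
t = (2.445 − 3.807) / 2.155 = -0.632.
df = n − k − 1 = 285 − 3 − 1 = 281.
One-sided p ≈ 0.2639, which is ≥ 0.01, so fail to reject H₀.
The data do not give significant evidence that the true slope on saturated fat intake is below 3.807 mg/dL per unit, holding the other predictors fixed.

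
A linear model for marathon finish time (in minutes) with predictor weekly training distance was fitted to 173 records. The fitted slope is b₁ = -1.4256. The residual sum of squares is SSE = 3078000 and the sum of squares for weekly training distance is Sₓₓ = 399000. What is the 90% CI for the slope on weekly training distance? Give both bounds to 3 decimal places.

(-1.777, -1.074)

MSE = SSE/(n − 2) = 3078000/171 = 18000.
SE(b₁) = √(MSE/Sₓₓ) = √(18000/399000) = 0.212398.
df = n − 2 = 171.
t* = t_{0.05, 171} = 1.653813.
Margin = t* × SE = 1.653813 × 0.212398 = 0.35127.
CI: -1.4256 ± 0.35127 → (-1.777, -1.074).
With 90% confidence, each one-unit increase in weekly training distance is associated with a change of between -1.777 and -1.074 minutes in marathon finish time.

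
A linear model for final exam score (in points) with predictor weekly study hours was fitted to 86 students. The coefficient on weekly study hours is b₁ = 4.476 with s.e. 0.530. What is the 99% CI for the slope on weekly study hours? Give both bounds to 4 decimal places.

df = n − 2 = 86 − 2 = 84.
t* = t_{0.005, 84} = 2.635632.
Margin = t* × SE = 2.635632 × 0.530 = 1.396885.
CI: 4.476 ± 1.396885 → (3.0791, 5.8729).
With 99% confidence, each one-unit increase in weekly study hours is associated with a change of between 3.0791 and 5.8729 points in final exam score.

(3.0791, 5.8729)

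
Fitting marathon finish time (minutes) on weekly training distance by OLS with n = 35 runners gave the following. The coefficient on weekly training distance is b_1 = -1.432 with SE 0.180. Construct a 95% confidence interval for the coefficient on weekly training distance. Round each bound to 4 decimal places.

(-1.7982, -1.0658)

df = n − 2 = 35 − 2 = 33.
t* = t_{0.025, 33} = 2.034515.
Margin = t* × SE = 2.034515 × 0.180 = 0.366213.
CI: -1.432 ± 0.366213 → (-1.7982, -1.0658).
With 95% confidence, each one-unit increase in weekly training distance is associated with a change of between -1.7982 and -1.0658 minutes in marathon finish time.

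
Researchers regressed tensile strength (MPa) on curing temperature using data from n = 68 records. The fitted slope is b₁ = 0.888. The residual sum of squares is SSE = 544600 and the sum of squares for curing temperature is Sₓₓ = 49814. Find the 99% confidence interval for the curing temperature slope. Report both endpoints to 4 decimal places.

(-0.1915, 1.9675)

MSE = SSE/(n − 2) = 544600/66 = 8251.52.
SE(b₁) = √(MSE/Sₓₓ) = √(8251.52/49814) = 0.406997.
df = n − 2 = 66.
t* = t_{0.005, 66} = 2.652394.
Margin = t* × SE = 2.652394 × 0.406997 = 1.079516.
CI: 0.888 ± 1.079516 → (-0.1915, 1.9675).
With 99% confidence, each one-unit increase in curing temperature is associated with a change of between -0.1915 and 1.9675 MPa in tensile strength.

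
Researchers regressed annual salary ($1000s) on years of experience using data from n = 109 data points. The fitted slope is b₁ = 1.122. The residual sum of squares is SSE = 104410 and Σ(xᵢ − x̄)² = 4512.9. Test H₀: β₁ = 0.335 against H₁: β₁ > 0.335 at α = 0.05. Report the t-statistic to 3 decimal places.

MSE = SSE/(n − 2) = 104410/107 = 975.794.
SE(b₁) = √(MSE/Sₓₓ) = √(975.794/4512.9) = 0.464998.
t = (1.122 − 0.335) / 0.464998 = 1.692.
df = n − 2 = 107.
One-sided p ≈ 0.0467, which is < 0.05, so reject H₀.
There is evidence that the true slope on years of experience exceeds 0.335 $1000s per unit.

t = 1.692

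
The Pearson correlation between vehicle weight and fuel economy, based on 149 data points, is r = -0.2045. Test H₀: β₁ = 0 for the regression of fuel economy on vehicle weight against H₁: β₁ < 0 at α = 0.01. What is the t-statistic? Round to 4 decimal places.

t = r·√(n − 2)/√(1 − r²) = -0.2045·√147/√0.95818 = -2.5330.
df = n − 2 = 147.
One-sided p ≈ 0.0062, which is < 0.01, so reject H₀.
There is evidence of a linear association between vehicle weight and fuel economy.

t = -2.5330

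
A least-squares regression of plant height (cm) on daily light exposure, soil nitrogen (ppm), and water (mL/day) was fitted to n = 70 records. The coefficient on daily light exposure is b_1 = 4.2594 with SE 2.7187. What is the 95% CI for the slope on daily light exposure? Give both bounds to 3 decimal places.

df = n − k − 1 = 70 − 3 − 1 = 66.
t* = t_{0.025, 66} = 1.996564.
Margin = t* × SE = 1.996564 × 2.7187 = 5.42806.
CI: 4.2594 ± 5.42806 → (-1.169, 9.687).
With 95% confidence, each one-unit increase in daily light exposure is associated with a change of between -1.169 and 9.687 cm in plant height, holding the other predictors fixed.

(-1.169, 9.687)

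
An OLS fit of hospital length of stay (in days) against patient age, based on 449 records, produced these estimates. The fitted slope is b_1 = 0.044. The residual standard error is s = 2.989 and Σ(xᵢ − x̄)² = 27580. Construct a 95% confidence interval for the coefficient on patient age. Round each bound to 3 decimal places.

(0.009, 0.079)

SE(b_1) = s/√Sₓₓ = 2.989/√27580 = 0.0179982.
df = n − 2 = 447.
t* = t_{0.025, 447} = 1.965285.
Margin = t* × SE = 1.965285 × 0.0179982 = 0.03537.
CI: 0.044 ± 0.03537 → (0.009, 0.079).
With 95% confidence, each one-unit increase in patient age is associated with a change of between 0.009 and 0.079 days in hospital length of stay.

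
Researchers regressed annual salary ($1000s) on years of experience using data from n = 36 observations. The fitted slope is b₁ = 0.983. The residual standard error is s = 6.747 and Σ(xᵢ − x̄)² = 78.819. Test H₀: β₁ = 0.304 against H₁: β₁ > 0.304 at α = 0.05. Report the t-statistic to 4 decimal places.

t = 0.8935

SE(b₁) = s/√Sₓₓ = 6.747/√78.819 = 0.759968.
t = (0.983 − 0.304) / 0.759968 = 0.8935.
df = n − 2 = 34.
One-sided p ≈ 0.1889, which is ≥ 0.05, so fail to reject H₀.
The data do not give significant evidence that the true slope on years of experience exceeds 0.304 $1000s per unit.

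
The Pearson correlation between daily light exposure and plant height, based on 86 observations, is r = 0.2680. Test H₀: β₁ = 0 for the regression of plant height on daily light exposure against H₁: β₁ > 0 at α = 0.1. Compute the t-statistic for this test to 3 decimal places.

t = 2.550

t = r·√(n − 2)/√(1 − r²) = 0.2680·√84/√0.928176 = 2.550.
df = n − 2 = 84.
One-sided p ≈ 0.0063, which is < 0.1, so reject H₀.
There is evidence of a linear association between daily light exposure and plant height.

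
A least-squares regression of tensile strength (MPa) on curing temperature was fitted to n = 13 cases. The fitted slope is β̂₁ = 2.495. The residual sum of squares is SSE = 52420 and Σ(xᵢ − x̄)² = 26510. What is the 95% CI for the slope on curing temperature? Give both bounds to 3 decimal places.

(1.562, 3.428)

MSE = SSE/(n − 2) = 52420/11 = 4765.45.
SE(β̂₁) = √(MSE/Sₓₓ) = √(4765.45/26510) = 0.423982.
df = n − 2 = 11.
t* = t_{0.025, 11} = 2.200985.
Margin = t* × SE = 2.200985 × 0.423982 = 0.93318.
CI: 2.495 ± 0.93318 → (1.562, 3.428).
With 95% confidence, each one-unit increase in curing temperature is associated with a change of between 1.562 and 3.428 MPa in tensile strength.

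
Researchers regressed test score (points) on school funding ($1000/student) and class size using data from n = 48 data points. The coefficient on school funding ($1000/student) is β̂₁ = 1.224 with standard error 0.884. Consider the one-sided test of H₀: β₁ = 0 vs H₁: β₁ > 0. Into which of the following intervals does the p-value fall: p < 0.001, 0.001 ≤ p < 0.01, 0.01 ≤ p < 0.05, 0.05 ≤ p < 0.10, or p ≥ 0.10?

0.05 ≤ p < 0.10

t = 1.224 / 0.884 = 1.385.
df = n − k − 1 = 48 − 2 − 1 = 45.
One-sided p = P(T_{45} > t) ≈ 0.0865.
So 0.05 ≤ p < 0.10.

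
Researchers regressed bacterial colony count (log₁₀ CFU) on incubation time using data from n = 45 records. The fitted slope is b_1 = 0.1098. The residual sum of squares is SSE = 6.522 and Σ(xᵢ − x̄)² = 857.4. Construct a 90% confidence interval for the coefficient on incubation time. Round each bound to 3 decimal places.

(0.087, 0.132)

MSE = SSE/(n − 2) = 6.522/43 = 0.151674.
SE(b_1) = √(MSE/Sₓₓ) = √(0.151674/857.4) = 0.0133004.
df = n − 2 = 43.
t* = t_{0.05, 43} = 1.681071.
Margin = t* × SE = 1.681071 × 0.0133004 = 0.02236.
CI: 0.1098 ± 0.02236 → (0.087, 0.132).
With 90% confidence, each one-unit increase in incubation time is associated with a change of between 0.087 and 0.132 log₁₀ CFU in bacterial colony count.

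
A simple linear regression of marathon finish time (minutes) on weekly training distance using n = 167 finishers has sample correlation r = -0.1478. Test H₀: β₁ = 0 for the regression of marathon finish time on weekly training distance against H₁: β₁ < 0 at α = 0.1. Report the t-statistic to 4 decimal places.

t = r·√(n − 2)/√(1 − r²) = -0.1478·√165/√0.978155 = -1.9196.
df = n − 2 = 165.
One-sided p ≈ 0.0283, which is < 0.1, so reject H₀.
There is evidence of a linear association between weekly training distance and marathon finish time.

t = -1.9196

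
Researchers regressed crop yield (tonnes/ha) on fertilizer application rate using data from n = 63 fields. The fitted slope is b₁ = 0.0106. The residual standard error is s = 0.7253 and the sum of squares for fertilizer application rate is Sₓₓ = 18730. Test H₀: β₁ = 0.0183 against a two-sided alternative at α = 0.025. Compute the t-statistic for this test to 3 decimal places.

SE(b₁) = s/√Sₓₓ = 0.7253/√18730 = 0.00529967.
t = (0.0106 − 0.0183) / 0.00529967 = -1.453.
df = n − 2 = 61.
Two-sided p ≈ 0.1514, which is ≥ 0.025, so fail to reject H₀.
The data are consistent with a true slope of 0.0183 tonnes/ha per unit of fertilizer application rate.

t = -1.453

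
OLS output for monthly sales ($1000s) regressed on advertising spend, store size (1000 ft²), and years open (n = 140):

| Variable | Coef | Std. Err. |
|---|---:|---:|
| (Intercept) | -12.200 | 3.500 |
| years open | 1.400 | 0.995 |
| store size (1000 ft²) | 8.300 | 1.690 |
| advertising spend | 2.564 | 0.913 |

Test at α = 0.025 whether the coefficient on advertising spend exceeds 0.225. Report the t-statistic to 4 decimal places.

t = 2.5619

Read off: b = 2.564, SE = 0.913 for advertising spend.
H₀: β₁ = 0.225 vs H₁: β₁ > 0.225.
t = (2.564 − 0.225) / 0.913 = 2.5619.
df = n − k − 1 = 140 − 3 − 1 = 136.
One-sided p ≈ 0.0058, which is < 0.025, so reject H₀.
There is evidence that the true slope on advertising spend exceeds 0.225 $1000s per unit, holding the other predictors fixed.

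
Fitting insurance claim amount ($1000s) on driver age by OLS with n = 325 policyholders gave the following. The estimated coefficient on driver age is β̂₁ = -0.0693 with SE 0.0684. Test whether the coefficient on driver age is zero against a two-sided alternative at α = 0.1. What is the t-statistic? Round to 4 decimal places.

t = -1.0132

H₀: β₁ = 0 vs H₁: β₁ ≠ 0.
t = (β̂₁ − β₁⁰)/SE = -0.0693 / 0.0684 = -1.0132.
df = n − 2 = 325 − 2 = 323.
Two-sided p ≈ 0.3117, which is ≥ 0.1, so fail to reject H₀.
The data do not give significant evidence of an association between driver age and insurance claim amount.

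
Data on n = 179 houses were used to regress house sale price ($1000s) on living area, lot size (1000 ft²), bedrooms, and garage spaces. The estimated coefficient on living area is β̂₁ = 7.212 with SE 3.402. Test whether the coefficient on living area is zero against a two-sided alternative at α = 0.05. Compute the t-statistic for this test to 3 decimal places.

H₀: β₁ = 0 vs H₁: β₁ ≠ 0.
t = (β̂₁ − β₁⁰)/SE = 7.212 / 3.402 = 2.120.
df = n − k − 1 = 179 − 4 − 1 = 174.
Two-sided p ≈ 0.0354, which is < 0.05, so reject H₀.
There is evidence that living area is associated with house sale price, holding the other predictors fixed.

t = 2.120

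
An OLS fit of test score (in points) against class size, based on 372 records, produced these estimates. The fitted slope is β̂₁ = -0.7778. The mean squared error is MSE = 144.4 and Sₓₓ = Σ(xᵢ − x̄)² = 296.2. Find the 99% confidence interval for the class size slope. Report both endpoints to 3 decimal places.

SE(β̂₁) = √(MSE/Sₓₓ) = √(144.4/296.2) = 0.698218.
df = n − 2 = 370.
t* = t_{0.005, 370} = 2.589182.
Margin = t* × SE = 2.589182 × 0.698218 = 1.80781.
CI: -0.7778 ± 1.80781 → (-2.586, 1.030).
With 99% confidence, each one-unit increase in class size is associated with a change of between -2.586 and 1.030 points in test score.

(-2.586, 1.030)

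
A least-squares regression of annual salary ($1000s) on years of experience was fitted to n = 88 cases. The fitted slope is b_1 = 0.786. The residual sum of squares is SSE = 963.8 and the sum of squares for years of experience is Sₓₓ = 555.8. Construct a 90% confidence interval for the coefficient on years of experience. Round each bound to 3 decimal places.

MSE = SSE/(n − 2) = 963.8/86 = 11.207.
SE(b_1) = √(MSE/Sₓₓ) = √(11.207/555.8) = 0.141999.
df = n − 2 = 86.
t* = t_{0.05, 86} = 1.662765.
Margin = t* × SE = 1.662765 × 0.141999 = 0.23611.
CI: 0.786 ± 0.23611 → (0.550, 1.022).
With 90% confidence, each one-unit increase in years of experience is associated with a change of between 0.550 and 1.022 $1000s in annual salary.

(0.550, 1.022)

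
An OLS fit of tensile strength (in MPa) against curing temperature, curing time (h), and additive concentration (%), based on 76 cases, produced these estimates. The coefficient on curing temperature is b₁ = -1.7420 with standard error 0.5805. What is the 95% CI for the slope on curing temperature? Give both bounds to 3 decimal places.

(-2.899, -0.585)

df = n − k − 1 = 76 − 3 − 1 = 72.
t* = t_{0.025, 72} = 1.993464.
Margin = t* × SE = 1.993464 × 0.5805 = 1.15721.
CI: -1.7420 ± 1.15721 → (-2.899, -0.585).
With 95% confidence, each one-unit increase in curing temperature is associated with a change of between -2.899 and -0.585 MPa in tensile strength, holding the other predictors fixed.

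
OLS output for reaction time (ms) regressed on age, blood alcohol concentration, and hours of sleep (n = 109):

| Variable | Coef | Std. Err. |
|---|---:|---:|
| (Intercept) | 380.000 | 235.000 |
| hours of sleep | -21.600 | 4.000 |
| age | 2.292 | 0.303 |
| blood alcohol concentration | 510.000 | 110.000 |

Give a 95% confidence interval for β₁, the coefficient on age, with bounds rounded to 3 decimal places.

(1.691, 2.893)

Read off: b = 2.292, SE = 0.303 for age.
df = n − k − 1 = 109 − 3 − 1 = 105.
t* = t_{0.025, 105} = 1.982815.
Margin = t* × SE = 1.982815 × 0.303 = 0.60079.
CI: 2.292 ± 0.60079 → (1.691, 2.893).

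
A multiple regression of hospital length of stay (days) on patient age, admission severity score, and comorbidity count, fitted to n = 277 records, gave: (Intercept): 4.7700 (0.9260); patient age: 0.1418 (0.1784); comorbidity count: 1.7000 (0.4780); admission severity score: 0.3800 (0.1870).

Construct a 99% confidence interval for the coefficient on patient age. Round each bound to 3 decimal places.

(-0.321, 0.605)

Read off: b = 0.1418, SE = 0.1784 for patient age.
df = n − k − 1 = 277 − 3 − 1 = 273.
t* = t_{0.005, 273} = 2.593958.
Margin = t* × SE = 2.593958 × 0.1784 = 0.46276.
CI: 0.1418 ± 0.46276 → (-0.321, 0.605).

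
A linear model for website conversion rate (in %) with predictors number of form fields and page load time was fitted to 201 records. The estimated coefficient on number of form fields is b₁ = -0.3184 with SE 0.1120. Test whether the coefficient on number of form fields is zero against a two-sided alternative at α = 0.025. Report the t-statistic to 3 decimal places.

t = -2.843

H₀: β₁ = 0 vs H₁: β₁ ≠ 0.
t = (b₁ − β₁⁰)/SE = -0.3184 / 0.1120 = -2.843.
df = n − k − 1 = 201 − 2 − 1 = 198.
Two-sided p ≈ 0.0049, which is < 0.025, so reject H₀.
There is evidence that number of form fields is associated with website conversion rate, holding the other predictors fixed.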